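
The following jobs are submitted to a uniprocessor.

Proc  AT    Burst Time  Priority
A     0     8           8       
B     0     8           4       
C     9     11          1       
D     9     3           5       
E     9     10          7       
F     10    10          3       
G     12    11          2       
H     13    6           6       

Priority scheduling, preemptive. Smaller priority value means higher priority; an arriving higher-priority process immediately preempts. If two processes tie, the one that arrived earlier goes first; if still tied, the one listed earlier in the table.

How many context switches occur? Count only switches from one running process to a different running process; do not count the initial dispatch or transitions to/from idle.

Timeline: | B 0-8 | A 8-9 | C 9-20 | G 20-31 | F 31-41 | D 41-44 | H 44-50 | E 50-60 | A 60-67 |
Completion: A=67  B=8  C=20  D=44  E=60  F=41  G=31  H=50
Turnaround (C−A): A=67  B=8  C=11  D=35  E=51  F=31  G=19  H=37

8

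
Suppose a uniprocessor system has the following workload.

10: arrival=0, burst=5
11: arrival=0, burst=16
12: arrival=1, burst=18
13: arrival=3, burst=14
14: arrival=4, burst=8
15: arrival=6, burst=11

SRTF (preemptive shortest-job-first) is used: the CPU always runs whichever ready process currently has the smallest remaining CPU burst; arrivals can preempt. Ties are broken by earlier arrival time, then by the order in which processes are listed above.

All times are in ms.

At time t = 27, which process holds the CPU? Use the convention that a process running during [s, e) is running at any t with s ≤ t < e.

Gantt: | 10 0-5 | 14 5-13 | 15 13-24 | 13 24-38 | 11 38-54 | 12 54-72 |
Completion: 10=5  11=54  12=72  13=38  14=13  15=24
Turnaround (C−A): 10=5  11=54  12=71  13=35  14=9  15=18

13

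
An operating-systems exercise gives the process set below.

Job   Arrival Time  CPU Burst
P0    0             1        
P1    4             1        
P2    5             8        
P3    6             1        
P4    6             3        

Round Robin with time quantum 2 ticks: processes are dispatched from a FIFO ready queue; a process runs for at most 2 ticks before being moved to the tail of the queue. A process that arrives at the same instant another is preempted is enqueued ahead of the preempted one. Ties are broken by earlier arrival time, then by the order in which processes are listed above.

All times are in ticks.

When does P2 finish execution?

17

Timeline: | P0 0-1 | idle 1-4 | P1 4-5 | P2 5-7 | P3 7-8 | P4 8-10 | P2 10-12 | P4 12-13 | P2 13-17 |
Completion: P0=1  P1=5  P2=17  P3=8  P4=13
Turnaround (C−A): P0=1  P1=1  P2=12  P3=2  P4=7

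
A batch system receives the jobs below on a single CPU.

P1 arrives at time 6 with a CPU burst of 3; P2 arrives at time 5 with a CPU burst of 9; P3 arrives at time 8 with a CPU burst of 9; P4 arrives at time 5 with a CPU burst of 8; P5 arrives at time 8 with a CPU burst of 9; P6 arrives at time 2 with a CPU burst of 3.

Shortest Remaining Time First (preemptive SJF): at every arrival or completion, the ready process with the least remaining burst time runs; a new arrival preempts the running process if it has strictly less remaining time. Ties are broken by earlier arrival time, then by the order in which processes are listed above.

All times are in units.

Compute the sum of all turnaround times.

Timeline: | idle 0-2 | P6 2-5 | P4 5-6 | P1 6-9 | P4 9-16 | P2 16-25 | P3 25-34 | P5 34-43 |
Completion: P1=9  P2=25  P3=34  P4=16  P5=43  P6=5
Turnaround = completion − arrival: P1=3, P2=20, P3=26, P4=11, P5=35, P6=3
Total turnaround = 3 + 20 + 26 + 11 + 35 + 3 = 98

98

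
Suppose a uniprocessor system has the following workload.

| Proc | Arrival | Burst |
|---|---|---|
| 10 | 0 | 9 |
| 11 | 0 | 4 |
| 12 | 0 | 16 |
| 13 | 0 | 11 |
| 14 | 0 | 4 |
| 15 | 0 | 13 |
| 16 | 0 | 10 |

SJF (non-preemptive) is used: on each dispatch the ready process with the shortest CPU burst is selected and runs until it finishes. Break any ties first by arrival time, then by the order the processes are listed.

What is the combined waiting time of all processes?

Gantt: | 11 0-4 | 14 4-8 | 10 8-17 | 16 17-27 | 13 27-38 | 15 38-51 | 12 51-67 |
Completion: 10=17  11=4  12=67  13=38  14=8  15=51  16=27
Waiting = turnaround − burst: 10=8, 11=0, 12=51, 13=27, 14=4, 15=38, 16=17
Total waiting = 8 + 0 + 51 + 27 + 4 + 38 + 17 = 145

145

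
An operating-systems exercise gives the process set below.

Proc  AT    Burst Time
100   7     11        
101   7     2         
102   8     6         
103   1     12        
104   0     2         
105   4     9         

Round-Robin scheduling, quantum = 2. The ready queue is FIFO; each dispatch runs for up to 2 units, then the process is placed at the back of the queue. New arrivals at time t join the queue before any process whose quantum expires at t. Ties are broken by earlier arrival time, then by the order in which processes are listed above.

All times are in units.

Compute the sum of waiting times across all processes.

Timeline: | 104 0-2 | 103 2-4 | 105 4-6 | 103 6-8 | 105 8-10 | 100 10-12 | 101 12-14 | 102 14-16 | 103 16-18 | 105 18-20 | 100 20-22 | 102 22-24 | 103 24-26 | 105 26-28 | 100 28-30 | 102 30-32 | 103 32-34 | 105 34-35 | 100 35-37 | 103 37-39 | 100 39-42 |
Completion: 100=42  101=14  102=32  103=39  104=2  105=35
Turnaround (C−A): 100=35  101=7  102=24  103=38  104=2  105=31
Waiting = turnaround − burst: 100=24, 101=5, 102=18, 103=26, 104=0, 105=22
Total waiting = 24 + 5 + 18 + 26 + 0 + 22 = 95

95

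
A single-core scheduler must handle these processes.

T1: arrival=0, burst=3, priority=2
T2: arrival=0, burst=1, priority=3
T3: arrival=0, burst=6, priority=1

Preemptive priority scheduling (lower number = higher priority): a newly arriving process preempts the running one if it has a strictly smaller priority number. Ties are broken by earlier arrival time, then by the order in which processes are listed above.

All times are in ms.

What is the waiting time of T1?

Timeline: | T3 0-6 | T1 6-9 | T2 9-10 |
Completion: T1=9  T2=10  T3=6
Turnaround (C−A): T1=9  T2=10  T3=6
Waiting(T1) = turnaround − burst = 9 − 3 = 6

6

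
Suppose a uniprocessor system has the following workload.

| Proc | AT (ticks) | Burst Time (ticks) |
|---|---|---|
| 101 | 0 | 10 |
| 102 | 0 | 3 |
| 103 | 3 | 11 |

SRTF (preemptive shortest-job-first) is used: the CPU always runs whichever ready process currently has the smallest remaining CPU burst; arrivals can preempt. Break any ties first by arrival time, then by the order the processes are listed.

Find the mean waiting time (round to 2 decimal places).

Schedule: | 102 0-3 | 101 3-13 | 103 13-24 |
Completion: 101=13  102=3  103=24
Turnaround (C−A): 101=13  102=3  103=21
Waiting times: 101=3, 102=0, 103=10
Average waiting = (3+0+10) / 3 = 13/3 = 4.33

4.33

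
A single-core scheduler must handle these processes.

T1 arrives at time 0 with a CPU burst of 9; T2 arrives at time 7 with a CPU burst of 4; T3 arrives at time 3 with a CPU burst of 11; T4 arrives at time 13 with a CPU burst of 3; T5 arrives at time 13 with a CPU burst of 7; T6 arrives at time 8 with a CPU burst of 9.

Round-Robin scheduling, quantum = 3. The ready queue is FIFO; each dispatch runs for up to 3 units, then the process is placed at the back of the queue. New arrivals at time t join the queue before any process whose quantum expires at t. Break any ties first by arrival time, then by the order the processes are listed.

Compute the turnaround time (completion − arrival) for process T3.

Timeline: | T1 0-3 | T3 3-6 | T1 6-9 | T3 9-12 | T2 12-15 | T6 15-18 | T1 18-21 | T3 21-24 | T4 24-27 | T5 27-30 | T2 30-31 | T6 31-34 | T3 34-36 | T5 36-39 | T6 39-42 | T5 42-43 |
Completion: T1=21  T2=31  T3=36  T4=27  T5=43  T6=42
Turnaround(T3) = completion − arrival = 36 − 3 = 33

33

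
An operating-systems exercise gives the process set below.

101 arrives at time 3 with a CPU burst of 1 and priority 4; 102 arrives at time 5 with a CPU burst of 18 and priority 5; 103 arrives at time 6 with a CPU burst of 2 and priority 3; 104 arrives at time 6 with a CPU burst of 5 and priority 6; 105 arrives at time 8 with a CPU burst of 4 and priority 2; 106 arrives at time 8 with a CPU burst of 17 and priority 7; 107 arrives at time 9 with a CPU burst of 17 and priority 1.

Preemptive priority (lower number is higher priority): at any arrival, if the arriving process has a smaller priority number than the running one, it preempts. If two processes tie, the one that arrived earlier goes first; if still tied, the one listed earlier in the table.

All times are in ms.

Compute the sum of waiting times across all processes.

123

Schedule: | idle 0-3 | 101 3-4 | idle 4-5 | 102 5-6 | 103 6-8 | 105 8-9 | 107 9-26 | 105 26-29 | 102 29-46 | 104 46-51 | 106 51-68 |
Completion: 101=4  102=46  103=8  104=51  105=29  106=68  107=26
Turnaround (C−A): 101=1  102=41  103=2  104=45  105=21  106=60  107=17
Waiting = turnaround − burst: 101=0, 102=23, 103=0, 104=40, 105=17, 106=43, 107=0
Total waiting = 0 + 23 + 0 + 40 + 17 + 43 + 0 = 123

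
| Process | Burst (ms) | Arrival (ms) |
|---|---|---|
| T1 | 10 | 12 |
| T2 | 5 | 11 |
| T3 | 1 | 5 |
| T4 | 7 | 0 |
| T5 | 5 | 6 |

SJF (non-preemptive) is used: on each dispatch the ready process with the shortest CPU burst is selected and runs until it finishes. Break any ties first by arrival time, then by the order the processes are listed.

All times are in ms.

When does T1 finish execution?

Timeline: | T4 0-7 | T3 7-8 | T5 8-13 | T2 13-18 | T1 18-28 |
Completion: T1=28  T2=18  T3=8  T4=7  T5=13
Turnaround (C−A): T1=16  T2=7  T3=3  T4=7  T5=7

28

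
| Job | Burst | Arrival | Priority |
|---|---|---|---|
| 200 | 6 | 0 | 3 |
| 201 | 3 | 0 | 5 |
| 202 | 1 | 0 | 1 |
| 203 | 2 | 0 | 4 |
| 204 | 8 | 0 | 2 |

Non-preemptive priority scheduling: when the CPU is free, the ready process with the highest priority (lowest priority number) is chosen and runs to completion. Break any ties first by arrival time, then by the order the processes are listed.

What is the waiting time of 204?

1

Timeline: | 202 0-1 | 204 1-9 | 200 9-15 | 203 15-17 | 201 17-20 |
Completion: 200=15  201=20  202=1  203=17  204=9
Waiting(204) = turnaround − burst = 9 − 8 = 1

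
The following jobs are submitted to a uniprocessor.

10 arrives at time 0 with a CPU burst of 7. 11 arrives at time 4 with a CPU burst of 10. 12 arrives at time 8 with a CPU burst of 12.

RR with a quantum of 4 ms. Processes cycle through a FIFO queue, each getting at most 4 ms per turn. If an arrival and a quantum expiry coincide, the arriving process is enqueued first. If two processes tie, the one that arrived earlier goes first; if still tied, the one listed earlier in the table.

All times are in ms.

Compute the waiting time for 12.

Gantt: | 10 0-4 | 11 4-8 | 10 8-11 | 12 11-15 | 11 15-19 | 12 19-23 | 11 23-25 | 12 25-29 |
Completion: 10=11  11=25  12=29
Turnaround (C−A): 10=11  11=21  12=21
Waiting(12) = turnaround − burst = 21 − 12 = 9

9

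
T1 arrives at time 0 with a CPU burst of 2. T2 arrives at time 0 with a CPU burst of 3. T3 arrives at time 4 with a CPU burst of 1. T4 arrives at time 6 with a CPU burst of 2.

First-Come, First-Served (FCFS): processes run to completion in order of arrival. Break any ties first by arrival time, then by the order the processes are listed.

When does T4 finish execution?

Timeline: | T1 0-2 | T2 2-5 | T3 5-6 | T4 6-8 |
Completion: T1=2  T2=5  T3=6  T4=8

8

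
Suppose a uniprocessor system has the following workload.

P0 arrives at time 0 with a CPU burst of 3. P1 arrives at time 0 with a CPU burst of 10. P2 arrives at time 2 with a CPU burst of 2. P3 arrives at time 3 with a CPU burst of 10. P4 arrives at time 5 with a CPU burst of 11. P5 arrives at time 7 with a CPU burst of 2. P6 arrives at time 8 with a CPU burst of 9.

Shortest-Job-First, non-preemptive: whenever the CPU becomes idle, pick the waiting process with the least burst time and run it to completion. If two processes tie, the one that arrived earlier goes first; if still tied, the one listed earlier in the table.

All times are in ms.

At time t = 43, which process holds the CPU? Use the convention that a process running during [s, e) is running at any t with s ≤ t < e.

Schedule: | P0 0-3 | P2 3-5 | P1 5-15 | P5 15-17 | P6 17-26 | P3 26-36 | P4 36-47 |
Completion: P0=3  P1=15  P2=5  P3=36  P4=47  P5=17  P6=26
Turnaround (C−A): P0=3  P1=15  P2=3  P3=33  P4=42  P5=10  P6=18

P4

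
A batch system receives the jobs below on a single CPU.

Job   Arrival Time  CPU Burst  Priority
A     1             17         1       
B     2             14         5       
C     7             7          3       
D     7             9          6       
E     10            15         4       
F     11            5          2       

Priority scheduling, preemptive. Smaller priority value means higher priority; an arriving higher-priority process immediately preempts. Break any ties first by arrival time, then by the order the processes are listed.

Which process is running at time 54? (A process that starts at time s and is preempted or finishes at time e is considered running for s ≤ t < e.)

B

Timeline: | idle 0-1 | A 1-18 | F 18-23 | C 23-30 | E 30-45 | B 45-59 | D 59-68 |
Completion: A=18  B=59  C=30  D=68  E=45  F=23
Turnaround (C−A): A=17  B=57  C=23  D=61  E=35  F=12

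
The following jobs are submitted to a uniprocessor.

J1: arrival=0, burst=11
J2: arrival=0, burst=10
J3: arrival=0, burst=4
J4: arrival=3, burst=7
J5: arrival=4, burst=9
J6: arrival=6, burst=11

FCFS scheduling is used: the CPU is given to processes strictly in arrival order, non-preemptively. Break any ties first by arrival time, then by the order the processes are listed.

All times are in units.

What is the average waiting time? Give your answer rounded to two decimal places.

Timeline: | J1 0-11 | J2 11-21 | J3 21-25 | J4 25-32 | J5 32-41 | J6 41-52 |
Completion: J1=11  J2=21  J3=25  J4=32  J5=41  J6=52
Waiting times: J1=0, J2=11, J3=21, J4=22, J5=28, J6=35
Average waiting = (0+11+21+22+28+35) / 6 = 117/6 = 19.50

19.50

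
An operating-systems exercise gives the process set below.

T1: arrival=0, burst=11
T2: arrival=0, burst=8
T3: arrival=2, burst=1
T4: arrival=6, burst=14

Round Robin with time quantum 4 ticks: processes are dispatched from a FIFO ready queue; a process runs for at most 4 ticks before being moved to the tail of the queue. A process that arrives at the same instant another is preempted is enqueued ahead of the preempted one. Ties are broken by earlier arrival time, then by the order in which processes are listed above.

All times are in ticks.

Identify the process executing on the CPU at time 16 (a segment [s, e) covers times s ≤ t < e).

Gantt: | T1 0-4 | T2 4-8 | T3 8-9 | T1 9-13 | T4 13-17 | T2 17-21 | T1 21-24 | T4 24-34 |
Completion: T1=24  T2=21  T3=9  T4=34
Turnaround (C−A): T1=24  T2=21  T3=7  T4=28

T4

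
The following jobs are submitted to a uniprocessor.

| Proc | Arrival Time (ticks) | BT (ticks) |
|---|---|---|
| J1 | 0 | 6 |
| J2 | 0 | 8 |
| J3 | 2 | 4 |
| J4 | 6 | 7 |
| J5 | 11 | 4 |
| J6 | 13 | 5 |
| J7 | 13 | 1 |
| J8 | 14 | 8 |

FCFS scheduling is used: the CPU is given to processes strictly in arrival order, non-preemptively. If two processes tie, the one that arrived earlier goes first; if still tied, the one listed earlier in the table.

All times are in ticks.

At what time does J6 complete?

Timeline: | J1 0-6 | J2 6-14 | J3 14-18 | J4 18-25 | J5 25-29 | J6 29-34 | J7 34-35 | J8 35-43 |
Completion: J1=6  J2=14  J3=18  J4=25  J5=29  J6=34  J7=35  J8=43
Turnaround (C−A): J1=6  J2=14  J3=16  J4=19  J5=18  J6=21  J7=22  J8=29

34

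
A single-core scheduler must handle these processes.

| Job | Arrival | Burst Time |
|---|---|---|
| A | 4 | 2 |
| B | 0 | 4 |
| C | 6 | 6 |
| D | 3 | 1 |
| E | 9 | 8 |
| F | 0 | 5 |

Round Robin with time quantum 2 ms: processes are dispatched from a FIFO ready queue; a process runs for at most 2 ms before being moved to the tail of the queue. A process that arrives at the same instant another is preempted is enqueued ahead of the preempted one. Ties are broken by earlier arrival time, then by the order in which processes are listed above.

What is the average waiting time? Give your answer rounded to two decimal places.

Gantt: | B 0-2 | F 2-4 | B 4-6 | D 6-7 | A 7-9 | F 9-11 | C 11-13 | E 13-15 | F 15-16 | C 16-18 | E 18-20 | C 20-22 | E 22-26 |
Completion: A=9  B=6  C=22  D=7  E=26  F=16
Waiting times: A=3, B=2, C=10, D=3, E=9, F=11
Average waiting = (3+2+10+3+9+11) / 6 = 38/6 = 6.33

6.33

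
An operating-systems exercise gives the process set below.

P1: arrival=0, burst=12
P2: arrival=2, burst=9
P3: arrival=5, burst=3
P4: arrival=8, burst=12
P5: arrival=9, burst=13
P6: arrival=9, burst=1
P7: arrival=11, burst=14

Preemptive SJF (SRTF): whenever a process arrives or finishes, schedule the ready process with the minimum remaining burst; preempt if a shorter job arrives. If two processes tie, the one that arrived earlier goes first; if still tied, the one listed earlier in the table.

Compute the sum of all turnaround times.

Schedule: | P1 0-2 | P2 2-5 | P3 5-8 | P2 8-9 | P6 9-10 | P2 10-15 | P1 15-25 | P4 25-37 | P5 37-50 | P7 50-64 |
Completion: P1=25  P2=15  P3=8  P4=37  P5=50  P6=10  P7=64
Turnaround = completion − arrival: P1=25, P2=13, P3=3, P4=29, P5=41, P6=1, P7=53
Total turnaround = 25 + 13 + 3 + 29 + 41 + 1 + 53 = 165

165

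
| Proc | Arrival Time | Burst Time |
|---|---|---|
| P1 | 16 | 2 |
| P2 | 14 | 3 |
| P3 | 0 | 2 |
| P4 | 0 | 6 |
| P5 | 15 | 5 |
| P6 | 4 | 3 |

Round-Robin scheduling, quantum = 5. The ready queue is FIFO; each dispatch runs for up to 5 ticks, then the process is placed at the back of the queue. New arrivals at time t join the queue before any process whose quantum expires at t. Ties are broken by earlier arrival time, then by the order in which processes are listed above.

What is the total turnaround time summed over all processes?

Schedule: | P3 0-2 | P4 2-7 | P6 7-10 | P4 10-11 | idle 11-14 | P2 14-17 | P5 17-22 | P1 22-24 |
Completion: P1=24  P2=17  P3=2  P4=11  P5=22  P6=10
Turnaround = completion − arrival: P1=8, P2=3, P3=2, P4=11, P5=7, P6=6
Total turnaround = 8 + 3 + 2 + 11 + 7 + 6 = 37

37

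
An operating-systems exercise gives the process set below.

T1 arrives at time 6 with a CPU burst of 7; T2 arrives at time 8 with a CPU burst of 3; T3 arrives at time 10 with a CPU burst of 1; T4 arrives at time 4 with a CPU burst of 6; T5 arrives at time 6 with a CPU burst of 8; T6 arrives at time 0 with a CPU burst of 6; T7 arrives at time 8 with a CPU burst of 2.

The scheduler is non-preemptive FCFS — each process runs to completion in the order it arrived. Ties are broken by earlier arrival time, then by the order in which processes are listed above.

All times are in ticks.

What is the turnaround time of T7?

Gantt: | T6 0-6 | T4 6-12 | T1 12-19 | T5 19-27 | T2 27-30 | T7 30-32 | T3 32-33 |
Completion: T1=19  T2=30  T3=33  T4=12  T5=27  T6=6  T7=32
Turnaround (C−A): T1=13  T2=22  T3=23  T4=8  T5=21  T6=6  T7=24
Turnaround(T7) = completion − arrival = 32 − 8 = 24

24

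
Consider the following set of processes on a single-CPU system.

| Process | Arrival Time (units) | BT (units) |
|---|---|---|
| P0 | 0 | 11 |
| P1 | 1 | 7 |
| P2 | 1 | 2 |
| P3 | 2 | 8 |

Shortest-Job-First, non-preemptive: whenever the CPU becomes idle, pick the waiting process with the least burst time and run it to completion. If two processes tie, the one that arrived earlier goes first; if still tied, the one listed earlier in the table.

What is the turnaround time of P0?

Timeline: | P0 0-11 | P2 11-13 | P1 13-20 | P3 20-28 |
Completion: P0=11  P1=20  P2=13  P3=28
Turnaround (C−A): P0=11  P1=19  P2=12  P3=26
Turnaround(P0) = completion − arrival = 11 − 0 = 11

11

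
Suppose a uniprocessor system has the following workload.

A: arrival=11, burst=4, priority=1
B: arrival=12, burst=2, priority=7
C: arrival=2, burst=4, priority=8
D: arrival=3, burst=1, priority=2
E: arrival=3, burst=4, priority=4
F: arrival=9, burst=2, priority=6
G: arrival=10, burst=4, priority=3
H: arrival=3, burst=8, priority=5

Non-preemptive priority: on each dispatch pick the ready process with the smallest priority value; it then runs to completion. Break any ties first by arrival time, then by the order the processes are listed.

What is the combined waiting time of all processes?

63

Gantt: | idle 0-2 | C 2-6 | D 6-7 | E 7-11 | A 11-15 | G 15-19 | H 19-27 | F 27-29 | B 29-31 |
Completion: A=15  B=31  C=6  D=7  E=11  F=29  G=19  H=27
Turnaround (C−A): A=4  B=19  C=4  D=4  E=8  F=20  G=9  H=24
Waiting = turnaround − burst: A=0, B=17, C=0, D=3, E=4, F=18, G=5, H=16
Total waiting = 0 + 17 + 0 + 3 + 4 + 18 + 5 + 16 = 63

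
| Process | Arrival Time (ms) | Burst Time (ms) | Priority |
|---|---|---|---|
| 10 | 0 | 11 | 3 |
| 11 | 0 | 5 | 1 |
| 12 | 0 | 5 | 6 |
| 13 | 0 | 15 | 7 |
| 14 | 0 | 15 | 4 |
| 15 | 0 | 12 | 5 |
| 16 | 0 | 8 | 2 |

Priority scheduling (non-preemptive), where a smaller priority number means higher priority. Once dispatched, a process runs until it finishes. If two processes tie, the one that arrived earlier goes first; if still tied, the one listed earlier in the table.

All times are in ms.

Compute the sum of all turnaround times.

259

Schedule: | 11 0-5 | 16 5-13 | 10 13-24 | 14 24-39 | 15 39-51 | 12 51-56 | 13 56-71 |
Completion: 10=24  11=5  12=56  13=71  14=39  15=51  16=13
Turnaround = completion − arrival: 10=24, 11=5, 12=56, 13=71, 14=39, 15=51, 16=13
Total turnaround = 24 + 5 + 56 + 71 + 39 + 51 + 13 = 259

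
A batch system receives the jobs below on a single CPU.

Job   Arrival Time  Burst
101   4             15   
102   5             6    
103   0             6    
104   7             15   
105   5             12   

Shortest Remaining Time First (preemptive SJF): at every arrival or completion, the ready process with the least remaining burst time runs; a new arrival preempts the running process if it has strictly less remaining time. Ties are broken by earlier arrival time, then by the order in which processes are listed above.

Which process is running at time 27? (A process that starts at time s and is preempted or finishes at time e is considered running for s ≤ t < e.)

Schedule: | 103 0-6 | 102 6-12 | 105 12-24 | 101 24-39 | 104 39-54 |
Completion: 101=39  102=12  103=6  104=54  105=24

101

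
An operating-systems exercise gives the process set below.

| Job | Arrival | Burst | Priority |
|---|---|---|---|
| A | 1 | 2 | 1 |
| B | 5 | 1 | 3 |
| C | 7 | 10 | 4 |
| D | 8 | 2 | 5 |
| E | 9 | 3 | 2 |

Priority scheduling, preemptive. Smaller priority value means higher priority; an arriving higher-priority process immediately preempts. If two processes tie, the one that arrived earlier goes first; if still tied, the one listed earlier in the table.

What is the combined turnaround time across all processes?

Timeline: | idle 0-1 | A 1-3 | idle 3-5 | B 5-6 | idle 6-7 | C 7-9 | E 9-12 | C 12-20 | D 20-22 |
Completion: A=3  B=6  C=20  D=22  E=12
Turnaround (C−A): A=2  B=1  C=13  D=14  E=3
Turnaround = completion − arrival: A=2, B=1, C=13, D=14, E=3
Total turnaround = 2 + 1 + 13 + 14 + 3 = 33

33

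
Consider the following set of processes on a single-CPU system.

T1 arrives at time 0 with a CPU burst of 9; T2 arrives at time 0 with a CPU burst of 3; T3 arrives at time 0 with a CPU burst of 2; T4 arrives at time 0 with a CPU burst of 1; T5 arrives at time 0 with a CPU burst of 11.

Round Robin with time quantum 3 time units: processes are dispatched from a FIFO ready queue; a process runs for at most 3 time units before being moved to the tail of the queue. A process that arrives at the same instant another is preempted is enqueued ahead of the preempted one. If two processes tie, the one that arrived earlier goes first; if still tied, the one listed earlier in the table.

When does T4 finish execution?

9

Timeline: | T1 0-3 | T2 3-6 | T3 6-8 | T4 8-9 | T5 9-12 | T1 12-15 | T5 15-18 | T1 18-21 | T5 21-26 |
Completion: T1=21  T2=6  T3=8  T4=9  T5=26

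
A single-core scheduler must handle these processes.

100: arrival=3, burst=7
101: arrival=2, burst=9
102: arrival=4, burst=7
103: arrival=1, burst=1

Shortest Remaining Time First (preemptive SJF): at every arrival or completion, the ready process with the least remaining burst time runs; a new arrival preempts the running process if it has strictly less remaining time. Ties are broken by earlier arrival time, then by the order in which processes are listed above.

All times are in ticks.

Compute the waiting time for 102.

Gantt: | idle 0-1 | 103 1-2 | 101 2-3 | 100 3-10 | 102 10-17 | 101 17-25 |
Completion: 100=10  101=25  102=17  103=2
Turnaround (C−A): 100=7  101=23  102=13  103=1
Waiting(102) = turnaround − burst = 13 − 7 = 6

6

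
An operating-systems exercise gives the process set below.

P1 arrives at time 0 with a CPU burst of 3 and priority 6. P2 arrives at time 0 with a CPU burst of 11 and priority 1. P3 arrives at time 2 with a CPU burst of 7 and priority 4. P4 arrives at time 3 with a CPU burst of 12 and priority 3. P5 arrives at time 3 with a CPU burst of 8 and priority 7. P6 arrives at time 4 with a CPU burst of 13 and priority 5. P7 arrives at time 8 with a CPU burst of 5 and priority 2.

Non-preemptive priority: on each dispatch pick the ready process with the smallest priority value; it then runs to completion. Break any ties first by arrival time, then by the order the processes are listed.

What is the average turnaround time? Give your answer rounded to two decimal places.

Timeline: | P2 0-11 | P7 11-16 | P4 16-28 | P3 28-35 | P6 35-48 | P1 48-51 | P5 51-59 |
Completion: P1=51  P2=11  P3=35  P4=28  P5=59  P6=48  P7=16
Turnaround (C−A): P1=51  P2=11  P3=33  P4=25  P5=56  P6=44  P7=8
Turnaround times: P1=51, P2=11, P3=33, P4=25, P5=56, P6=44, P7=8
Average turnaround = (51+11+33+25+56+44+8) / 7 = 228/7 = 32.57

32.57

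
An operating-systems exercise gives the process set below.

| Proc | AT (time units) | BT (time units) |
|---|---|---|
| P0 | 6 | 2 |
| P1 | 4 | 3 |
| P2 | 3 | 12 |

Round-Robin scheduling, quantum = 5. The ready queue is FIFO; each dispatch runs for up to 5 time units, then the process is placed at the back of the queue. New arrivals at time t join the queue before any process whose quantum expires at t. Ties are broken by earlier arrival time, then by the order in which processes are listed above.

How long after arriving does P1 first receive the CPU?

4

Timeline: | idle 0-3 | P2 3-8 | P1 8-11 | P0 11-13 | P2 13-20 |
Completion: P0=13  P1=11  P2=20
Turnaround (C−A): P0=7  P1=7  P2=17
Response(P1) = first start − arrival = 8 − 4 = 4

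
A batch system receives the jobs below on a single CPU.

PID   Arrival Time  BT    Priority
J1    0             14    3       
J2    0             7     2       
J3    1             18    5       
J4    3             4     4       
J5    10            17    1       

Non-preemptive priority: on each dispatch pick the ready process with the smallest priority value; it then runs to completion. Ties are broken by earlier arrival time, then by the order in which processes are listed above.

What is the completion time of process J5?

Gantt: | J2 0-7 | J1 7-21 | J5 21-38 | J4 38-42 | J3 42-60 |
Completion: J1=21  J2=7  J3=60  J4=42  J5=38
Turnaround (C−A): J1=21  J2=7  J3=59  J4=39  J5=28

38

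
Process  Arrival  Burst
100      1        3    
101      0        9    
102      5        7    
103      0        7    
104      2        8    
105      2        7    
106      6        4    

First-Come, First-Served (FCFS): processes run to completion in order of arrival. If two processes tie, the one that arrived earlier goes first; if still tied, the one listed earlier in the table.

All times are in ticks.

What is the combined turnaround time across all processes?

Gantt: | 101 0-9 | 103 9-16 | 100 16-19 | 104 19-27 | 105 27-34 | 102 34-41 | 106 41-45 |
Completion: 100=19  101=9  102=41  103=16  104=27  105=34  106=45
Turnaround (C−A): 100=18  101=9  102=36  103=16  104=25  105=32  106=39
Turnaround = completion − arrival: 100=18, 101=9, 102=36, 103=16, 104=25, 105=32, 106=39
Total turnaround = 18 + 9 + 36 + 16 + 25 + 32 + 39 = 175

175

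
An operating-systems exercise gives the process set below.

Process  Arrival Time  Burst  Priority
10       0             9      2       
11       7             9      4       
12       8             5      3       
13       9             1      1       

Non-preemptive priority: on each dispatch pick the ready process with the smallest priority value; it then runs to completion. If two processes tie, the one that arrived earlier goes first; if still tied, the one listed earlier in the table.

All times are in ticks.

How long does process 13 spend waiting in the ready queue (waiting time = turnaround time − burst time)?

0

Gantt: | 10 0-9 | 13 9-10 | 12 10-15 | 11 15-24 |
Completion: 10=9  11=24  12=15  13=10
Turnaround (C−A): 10=9  11=17  12=7  13=1
Waiting(13) = turnaround − burst = 1 − 1 = 0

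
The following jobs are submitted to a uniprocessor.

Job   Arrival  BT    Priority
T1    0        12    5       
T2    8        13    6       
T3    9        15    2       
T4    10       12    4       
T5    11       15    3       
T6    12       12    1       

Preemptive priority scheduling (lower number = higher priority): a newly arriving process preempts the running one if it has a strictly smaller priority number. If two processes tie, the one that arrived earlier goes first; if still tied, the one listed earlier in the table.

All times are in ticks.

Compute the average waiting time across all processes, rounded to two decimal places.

Timeline: | T1 0-9 | T3 9-12 | T6 12-24 | T3 24-36 | T5 36-51 | T4 51-63 | T1 63-66 | T2 66-79 |
Completion: T1=66  T2=79  T3=36  T4=63  T5=51  T6=24
Turnaround (C−A): T1=66  T2=71  T3=27  T4=53  T5=40  T6=12
Waiting times: T1=54, T2=58, T3=12, T4=41, T5=25, T6=0
Average waiting = (54+58+12+41+25+0) / 6 = 190/6 = 31.67

31.67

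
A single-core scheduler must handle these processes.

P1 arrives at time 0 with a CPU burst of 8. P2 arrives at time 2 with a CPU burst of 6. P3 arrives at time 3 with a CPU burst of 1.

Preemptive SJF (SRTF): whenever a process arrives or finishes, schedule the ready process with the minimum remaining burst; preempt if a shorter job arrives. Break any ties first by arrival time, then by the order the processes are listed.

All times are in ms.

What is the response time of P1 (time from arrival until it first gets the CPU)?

Gantt: | P1 0-3 | P3 3-4 | P1 4-9 | P2 9-15 |
Completion: P1=9  P2=15  P3=4
Turnaround (C−A): P1=9  P2=13  P3=1
Response(P1) = first start − arrival = 0 − 0 = 0

0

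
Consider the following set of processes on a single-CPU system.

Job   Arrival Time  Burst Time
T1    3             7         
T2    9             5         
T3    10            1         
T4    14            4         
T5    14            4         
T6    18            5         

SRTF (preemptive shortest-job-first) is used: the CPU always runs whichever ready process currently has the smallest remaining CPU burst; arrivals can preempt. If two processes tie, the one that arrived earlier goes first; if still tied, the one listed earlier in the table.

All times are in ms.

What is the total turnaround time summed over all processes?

Schedule: | idle 0-3 | T1 3-10 | T3 10-11 | T2 11-16 | T4 16-20 | T5 20-24 | T6 24-29 |
Completion: T1=10  T2=16  T3=11  T4=20  T5=24  T6=29
Turnaround (C−A): T1=7  T2=7  T3=1  T4=6  T5=10  T6=11
Turnaround = completion − arrival: T1=7, T2=7, T3=1, T4=6, T5=10, T6=11
Total turnaround = 7 + 7 + 1 + 6 + 10 + 11 = 42

42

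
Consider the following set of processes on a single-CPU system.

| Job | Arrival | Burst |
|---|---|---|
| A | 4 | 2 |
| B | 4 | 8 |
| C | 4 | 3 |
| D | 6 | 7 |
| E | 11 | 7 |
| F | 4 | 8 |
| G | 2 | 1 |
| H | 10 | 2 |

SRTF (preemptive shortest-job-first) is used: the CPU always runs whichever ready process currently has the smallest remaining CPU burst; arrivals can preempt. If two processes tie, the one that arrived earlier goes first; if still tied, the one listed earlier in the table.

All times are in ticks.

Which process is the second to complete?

Gantt: | idle 0-2 | G 2-3 | idle 3-4 | A 4-6 | C 6-9 | D 9-10 | H 10-12 | D 12-18 | E 18-25 | B 25-33 | F 33-41 |
Completion: A=6  B=33  C=9  D=18  E=25  F=41  G=3  H=12
Turnaround (C−A): A=2  B=29  C=5  D=12  E=14  F=37  G=1  H=2
Finish order: G → A → C → H → D → E → B → F

A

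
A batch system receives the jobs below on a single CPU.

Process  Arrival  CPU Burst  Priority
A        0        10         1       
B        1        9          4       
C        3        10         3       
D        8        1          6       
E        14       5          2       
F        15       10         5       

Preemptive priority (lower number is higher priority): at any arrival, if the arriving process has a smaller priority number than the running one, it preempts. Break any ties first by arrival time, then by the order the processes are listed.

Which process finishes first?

Gantt: | A 0-10 | C 10-14 | E 14-19 | C 19-25 | B 25-34 | F 34-44 | D 44-45 |
Completion: A=10  B=34  C=25  D=45  E=19  F=44
Finish order: A → E → C → B → F → D

A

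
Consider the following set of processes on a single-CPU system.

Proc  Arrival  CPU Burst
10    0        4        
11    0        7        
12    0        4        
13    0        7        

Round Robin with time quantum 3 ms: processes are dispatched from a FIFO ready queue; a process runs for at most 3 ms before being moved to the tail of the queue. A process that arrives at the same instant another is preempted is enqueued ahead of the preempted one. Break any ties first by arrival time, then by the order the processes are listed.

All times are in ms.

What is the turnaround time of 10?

13

Gantt: | 10 0-3 | 11 3-6 | 12 6-9 | 13 9-12 | 10 12-13 | 11 13-16 | 12 16-17 | 13 17-20 | 11 20-21 | 13 21-22 |
Completion: 10=13  11=21  12=17  13=22
Turnaround (C−A): 10=13  11=21  12=17  13=22
Turnaround(10) = completion − arrival = 13 − 0 = 13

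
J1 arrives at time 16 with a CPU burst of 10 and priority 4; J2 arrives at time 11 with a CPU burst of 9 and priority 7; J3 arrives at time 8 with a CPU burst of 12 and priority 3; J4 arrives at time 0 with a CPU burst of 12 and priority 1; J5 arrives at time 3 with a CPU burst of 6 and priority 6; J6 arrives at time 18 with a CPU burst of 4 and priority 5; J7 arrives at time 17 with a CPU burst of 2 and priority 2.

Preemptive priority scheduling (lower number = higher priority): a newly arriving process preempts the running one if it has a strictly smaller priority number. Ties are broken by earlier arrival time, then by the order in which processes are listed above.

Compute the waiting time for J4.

Schedule: | J4 0-12 | J3 12-17 | J7 17-19 | J3 19-26 | J1 26-36 | J6 36-40 | J5 40-46 | J2 46-55 |
Completion: J1=36  J2=55  J3=26  J4=12  J5=46  J6=40  J7=19
Turnaround (C−A): J1=20  J2=44  J3=18  J4=12  J5=43  J6=22  J7=2
Waiting(J4) = turnaround − burst = 12 − 12 = 0

0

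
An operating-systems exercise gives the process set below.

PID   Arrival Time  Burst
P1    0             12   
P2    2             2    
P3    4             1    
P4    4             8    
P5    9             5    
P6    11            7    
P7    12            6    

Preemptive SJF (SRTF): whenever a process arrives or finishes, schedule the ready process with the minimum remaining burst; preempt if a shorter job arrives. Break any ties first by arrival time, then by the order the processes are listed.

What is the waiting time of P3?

Schedule: | P1 0-2 | P2 2-4 | P3 4-5 | P4 5-13 | P5 13-18 | P7 18-24 | P6 24-31 | P1 31-41 |
Completion: P1=41  P2=4  P3=5  P4=13  P5=18  P6=31  P7=24
Waiting(P3) = turnaround − burst = 1 − 1 = 0

0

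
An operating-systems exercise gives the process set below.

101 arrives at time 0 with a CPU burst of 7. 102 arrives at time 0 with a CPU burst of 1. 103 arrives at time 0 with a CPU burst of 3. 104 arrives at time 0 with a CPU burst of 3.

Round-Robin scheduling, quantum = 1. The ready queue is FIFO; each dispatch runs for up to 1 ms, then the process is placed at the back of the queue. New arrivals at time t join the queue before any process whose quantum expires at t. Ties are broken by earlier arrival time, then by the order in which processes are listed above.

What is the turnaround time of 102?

Schedule: | 101 0-1 | 102 1-2 | 103 2-3 | 104 3-4 | 101 4-5 | 103 5-6 | 104 6-7 | 101 7-8 | 103 8-9 | 104 9-10 | 101 10-14 |
Completion: 101=14  102=2  103=9  104=10
Turnaround (C−A): 101=14  102=2  103=9  104=10
Turnaround(102) = completion − arrival = 2 − 0 = 2

2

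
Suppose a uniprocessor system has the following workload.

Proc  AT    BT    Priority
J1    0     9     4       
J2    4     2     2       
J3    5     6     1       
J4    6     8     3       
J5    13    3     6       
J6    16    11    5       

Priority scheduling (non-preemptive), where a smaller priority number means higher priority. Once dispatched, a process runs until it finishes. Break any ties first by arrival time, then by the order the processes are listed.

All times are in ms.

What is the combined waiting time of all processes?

58

Schedule: | J1 0-9 | J3 9-15 | J2 15-17 | J4 17-25 | J6 25-36 | J5 36-39 |
Completion: J1=9  J2=17  J3=15  J4=25  J5=39  J6=36
Waiting = turnaround − burst: J1=0, J2=11, J3=4, J4=11, J5=23, J6=9
Total waiting = 0 + 11 + 4 + 11 + 23 + 9 = 58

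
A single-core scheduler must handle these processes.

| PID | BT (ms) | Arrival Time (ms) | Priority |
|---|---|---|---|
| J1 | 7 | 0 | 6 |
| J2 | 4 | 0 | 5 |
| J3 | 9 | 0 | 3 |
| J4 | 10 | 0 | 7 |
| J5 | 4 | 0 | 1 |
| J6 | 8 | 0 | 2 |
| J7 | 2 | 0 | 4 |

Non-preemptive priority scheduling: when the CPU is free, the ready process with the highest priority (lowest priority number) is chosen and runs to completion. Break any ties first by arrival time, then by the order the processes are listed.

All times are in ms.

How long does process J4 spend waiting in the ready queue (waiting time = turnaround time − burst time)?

34

Gantt: | J5 0-4 | J6 4-12 | J3 12-21 | J7 21-23 | J2 23-27 | J1 27-34 | J4 34-44 |
Completion: J1=34  J2=27  J3=21  J4=44  J5=4  J6=12  J7=23
Turnaround (C−A): J1=34  J2=27  J3=21  J4=44  J5=4  J6=12  J7=23
Waiting(J4) = turnaround − burst = 44 − 10 = 34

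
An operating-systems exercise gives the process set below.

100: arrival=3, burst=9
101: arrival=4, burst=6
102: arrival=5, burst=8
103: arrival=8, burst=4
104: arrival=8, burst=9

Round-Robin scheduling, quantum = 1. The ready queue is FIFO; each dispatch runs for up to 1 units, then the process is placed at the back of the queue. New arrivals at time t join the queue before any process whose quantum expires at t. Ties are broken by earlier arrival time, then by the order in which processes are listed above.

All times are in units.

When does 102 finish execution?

Gantt: | idle 0-3 | 100 3-4 | 101 4-5 | 100 5-6 | 102 6-7 | 101 7-8 | 100 8-9 | 102 9-10 | 103 10-11 | 104 11-12 | 101 12-13 | 100 13-14 | 102 14-15 | 103 15-16 | 104 16-17 | 101 17-18 | 100 18-19 | 102 19-20 | 103 20-21 | 104 21-22 | 101 22-23 | 100 23-24 | 102 24-25 | 103 25-26 | 104 26-27 | 101 27-28 | 100 28-29 | 102 29-30 | 104 30-31 | 100 31-32 | 102 32-33 | 104 33-34 | 100 34-35 | 102 35-36 | 104 36-39 |
Completion: 100=35  101=28  102=36  103=26  104=39
Turnaround (C−A): 100=32  101=24  102=31  103=18  104=31

36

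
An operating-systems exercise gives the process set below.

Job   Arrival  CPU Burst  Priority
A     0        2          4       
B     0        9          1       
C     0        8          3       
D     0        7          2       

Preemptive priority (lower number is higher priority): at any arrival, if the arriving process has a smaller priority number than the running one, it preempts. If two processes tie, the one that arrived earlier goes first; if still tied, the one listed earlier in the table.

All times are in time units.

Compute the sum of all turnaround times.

Gantt: | B 0-9 | D 9-16 | C 16-24 | A 24-26 |
Completion: A=26  B=9  C=24  D=16
Turnaround = completion − arrival: A=26, B=9, C=24, D=16
Total turnaround = 26 + 9 + 24 + 16 = 75

75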